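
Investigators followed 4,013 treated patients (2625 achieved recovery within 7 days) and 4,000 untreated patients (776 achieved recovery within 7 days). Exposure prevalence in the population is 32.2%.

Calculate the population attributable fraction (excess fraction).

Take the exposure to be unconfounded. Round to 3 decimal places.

PAF ≈ 0.433

p₁ = P(outcome | exposed) = 2625/4013 = 0.65412
p₀ = P(outcome | unexposed) = 776/4000 = 0.194
Overall risk P(Y=1) = π·p₁ + (1−π)·p₀ = 0.322×0.65412 + 0.678×0.194 = 0.34216.
Under exogeneity, PAF = [P(Y=1) − p₀] / P(Y=1).
PAF = (0.34216 − 0.194) / 0.34216 ≈ 0.4330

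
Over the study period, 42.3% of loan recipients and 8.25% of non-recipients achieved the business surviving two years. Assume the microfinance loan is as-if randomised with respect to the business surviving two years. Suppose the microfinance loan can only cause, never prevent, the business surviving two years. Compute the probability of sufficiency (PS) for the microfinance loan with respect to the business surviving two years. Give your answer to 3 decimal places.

p₁ = 0.423, p₀ = 0.0825.
Under exogeneity and monotonicity, PS = (p₁ − p₀) / (1 − p₀).
PS = (0.423 − 0.0825) / (1 − 0.0825) = 0.3405 / 0.9175 ≈ 0.3711

PS ≈ 0.371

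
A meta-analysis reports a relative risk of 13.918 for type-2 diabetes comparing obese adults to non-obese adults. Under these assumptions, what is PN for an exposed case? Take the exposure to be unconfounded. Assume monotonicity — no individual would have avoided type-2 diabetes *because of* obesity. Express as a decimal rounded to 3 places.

Under exogeneity and monotonicity, PN = (RR − 1) / RR = 1 − 1/RR.
PN = (13.918 − 1) / 13.918 = 12.92 / 13.918 ≈ 0.9282

PN ≈ 0.928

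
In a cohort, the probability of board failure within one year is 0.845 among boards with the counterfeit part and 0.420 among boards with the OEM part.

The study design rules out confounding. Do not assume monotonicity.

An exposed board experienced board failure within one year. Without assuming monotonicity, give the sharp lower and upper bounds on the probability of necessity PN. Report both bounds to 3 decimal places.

0.503 ≤ PN ≤ 0.686

Let p₁ = 0.845, p₀ = 0.42.
Under exogeneity alone the bounds on PN are max{0,(p₁−p₀)/p₁} ≤ PN ≤ min{1,(1−p₀)/p₁}.
  lower = (p₁ − p₀)/p₁ = 0.425 / 0.845 ≈ 0.5030
  upper = min{1, (1 − p₀)/p₁} = 0.58 / 0.845 ≈ 0.6864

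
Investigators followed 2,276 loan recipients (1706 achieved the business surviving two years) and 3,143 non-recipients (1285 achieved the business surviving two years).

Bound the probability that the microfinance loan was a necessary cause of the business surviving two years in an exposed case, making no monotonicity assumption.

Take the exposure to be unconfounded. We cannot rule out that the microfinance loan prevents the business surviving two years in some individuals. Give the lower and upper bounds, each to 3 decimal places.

0.455 ≤ PN ≤ 0.789

p₁ = P(outcome | exposed) = 1706/2276 = 0.74956
p₀ = P(outcome | unexposed) = 1285/3143 = 0.40885
Under exogeneity alone the bounds on PN are max{0,(p₁−p₀)/p₁} ≤ PN ≤ min{1,(1−p₀)/p₁}.
  lower = (p₁ − p₀)/p₁ = 0.34072 / 0.74956 ≈ 0.4546
  upper = min{1, (1 − p₀)/p₁} = 0.59115 / 0.74956 ≈ 0.7887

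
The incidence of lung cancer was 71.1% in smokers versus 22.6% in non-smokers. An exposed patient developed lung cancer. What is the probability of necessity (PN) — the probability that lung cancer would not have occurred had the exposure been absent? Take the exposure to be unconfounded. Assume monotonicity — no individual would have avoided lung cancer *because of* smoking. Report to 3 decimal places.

p₁ = 0.711, p₀ = 0.226.
Under exogeneity and monotonicity, PN = (p₁ − p₀) / p₁.
PN = (0.711 − 0.226) / 0.711 = 0.485 / 0.711 ≈ 0.6821

PN ≈ 0.682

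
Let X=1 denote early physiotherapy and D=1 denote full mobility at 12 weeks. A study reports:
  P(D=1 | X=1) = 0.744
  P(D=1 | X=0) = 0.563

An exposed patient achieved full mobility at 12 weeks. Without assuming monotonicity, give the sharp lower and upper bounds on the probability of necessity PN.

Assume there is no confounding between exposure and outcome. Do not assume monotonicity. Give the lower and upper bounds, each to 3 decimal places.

Let p₁ = 0.744, p₀ = 0.563.
Under exogeneity alone the bounds on PN are max{0,(p₁−p₀)/p₁} ≤ PN ≤ min{1,(1−p₀)/p₁}.
  lower = (p₁ − p₀)/p₁ = 0.181 / 0.744 ≈ 0.2433
  upper = min{1, (1 − p₀)/p₁} = 0.437 / 0.744 ≈ 0.5874

0.243 ≤ PN ≤ 0.587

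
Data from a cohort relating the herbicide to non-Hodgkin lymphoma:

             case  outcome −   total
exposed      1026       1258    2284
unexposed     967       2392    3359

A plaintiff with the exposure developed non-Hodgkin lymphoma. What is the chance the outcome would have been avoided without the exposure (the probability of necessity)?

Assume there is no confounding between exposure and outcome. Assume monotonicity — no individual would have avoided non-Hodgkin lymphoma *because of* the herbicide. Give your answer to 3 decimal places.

PN ≈ 0.359

p₁ = P(outcome | exposed) = 1026/2284 = 0.44921
p₀ = P(outcome | unexposed) = 967/3359 = 0.28788
Under exogeneity and monotonicity, PN = (p₁ − p₀)/p₁.
PN = (0.44921 − 0.28788) / 0.44921 ≈ 0.3591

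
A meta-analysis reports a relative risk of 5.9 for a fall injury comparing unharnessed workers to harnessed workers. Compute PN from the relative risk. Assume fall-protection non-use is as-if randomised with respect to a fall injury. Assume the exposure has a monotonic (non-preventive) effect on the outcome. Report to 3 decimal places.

PN ≈ 0.831

Under exogeneity and monotonicity, PN = (RR − 1) / RR = 1 − 1/RR.
PN = (5.9 − 1) / 5.9 = 4.9 / 5.9 ≈ 0.8305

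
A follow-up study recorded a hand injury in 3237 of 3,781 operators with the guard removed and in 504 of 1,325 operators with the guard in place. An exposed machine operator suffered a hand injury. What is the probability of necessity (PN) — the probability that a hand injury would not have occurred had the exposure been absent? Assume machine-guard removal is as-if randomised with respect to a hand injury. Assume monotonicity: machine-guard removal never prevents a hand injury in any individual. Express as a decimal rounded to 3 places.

PN ≈ 0.556

p₁ = P(outcome | exposed) = 3237/3781 = 0.85612
p₀ = P(outcome | unexposed) = 504/1325 = 0.38038
Under exogeneity and monotonicity, PN = (p₁ − p₀) / p₁.
PN = (0.85612 − 0.38038) / 0.85612 = 0.47575 / 0.85612 ≈ 0.5557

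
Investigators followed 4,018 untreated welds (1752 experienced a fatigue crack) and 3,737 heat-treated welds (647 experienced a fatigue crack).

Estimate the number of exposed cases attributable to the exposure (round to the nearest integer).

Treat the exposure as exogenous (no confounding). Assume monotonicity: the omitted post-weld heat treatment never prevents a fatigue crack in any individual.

p₁ = P(outcome | exposed) = 1752/4018 = 0.43604
p₀ = P(outcome | unexposed) = 647/3737 = 0.17313
PN = (p₁ − p₀)/p₁ = (0.43604 − 0.17313) / 0.43604 ≈ 0.60294.
Attributable cases ≈ PN × (exposed cases) = 0.60294 × 1752 ≈ 1056.35.

about 1056 cases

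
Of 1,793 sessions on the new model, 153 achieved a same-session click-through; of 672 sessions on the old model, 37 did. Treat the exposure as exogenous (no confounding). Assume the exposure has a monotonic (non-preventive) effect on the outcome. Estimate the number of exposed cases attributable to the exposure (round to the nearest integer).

about 54 cases

p₁ = P(outcome | exposed) = 153/1793 = 0.085332
p₀ = P(outcome | unexposed) = 37/672 = 0.05506
PN = (p₁ − p₀)/p₁ = (0.085332 − 0.05506) / 0.085332 ≈ 0.35476.
Attributable cases ≈ PN × (exposed cases) = 0.35476 × 153 ≈ 54.28.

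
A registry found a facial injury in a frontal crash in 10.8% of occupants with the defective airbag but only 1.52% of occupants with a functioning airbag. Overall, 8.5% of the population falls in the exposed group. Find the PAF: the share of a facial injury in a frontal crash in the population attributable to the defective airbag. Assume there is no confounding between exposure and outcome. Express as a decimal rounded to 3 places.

PAF ≈ 0.342

p₁ = 0.108, p₀ = 0.0152.
Overall risk P(Y=1) = π·p₁ + (1−π)·p₀ = 0.085×0.108 + 0.915×0.0152 = 0.023088.
Under exogeneity, PAF = [P(Y=1) − p₀] / P(Y=1).
PAF = (0.023088 − 0.0152) / 0.023088 ≈ 0.3416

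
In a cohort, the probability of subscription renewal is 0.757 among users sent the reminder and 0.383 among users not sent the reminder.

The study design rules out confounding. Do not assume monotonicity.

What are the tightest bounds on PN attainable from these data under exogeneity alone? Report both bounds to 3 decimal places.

0.494 ≤ PN ≤ 0.815

Let p₁ = 0.757, p₀ = 0.383.
Under exogeneity alone the bounds on PN are max{0,(p₁−p₀)/p₁} ≤ PN ≤ min{1,(1−p₀)/p₁}.
  lower = (p₁ − p₀)/p₁ = 0.374 / 0.757 ≈ 0.4941
  upper = min{1, (1 − p₀)/p₁} = 0.617 / 0.757 ≈ 0.8151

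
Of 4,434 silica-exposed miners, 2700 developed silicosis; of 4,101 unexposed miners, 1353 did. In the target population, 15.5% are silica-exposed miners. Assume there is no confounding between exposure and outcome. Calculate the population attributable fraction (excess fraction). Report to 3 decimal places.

PAF ≈ 0.116

p₁ = P(outcome | exposed) = 2700/4434 = 0.60893
p₀ = P(outcome | unexposed) = 1353/4101 = 0.32992
Overall risk P(Y=1) = π·p₁ + (1−π)·p₀ = 0.155×0.60893 + 0.845×0.32992 = 0.37317.
Under exogeneity, PAF = [P(Y=1) − p₀] / P(Y=1).
PAF = (0.37317 − 0.32992) / 0.37317 ≈ 0.1159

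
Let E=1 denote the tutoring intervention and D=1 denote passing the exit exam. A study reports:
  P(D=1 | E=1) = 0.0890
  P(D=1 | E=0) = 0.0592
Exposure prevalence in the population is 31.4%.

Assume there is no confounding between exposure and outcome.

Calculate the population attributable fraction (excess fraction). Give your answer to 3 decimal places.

Let p₁ = 0.089, p₀ = 0.0592.
Overall risk P(Y=1) = π·p₁ + (1−π)·p₀ = 0.314×0.089 + 0.686×0.0592 = 0.068557.
Under exogeneity, PAF = [P(Y=1) − p₀] / P(Y=1).
PAF = (0.068557 − 0.0592) / 0.068557 ≈ 0.1365

PAF ≈ 0.136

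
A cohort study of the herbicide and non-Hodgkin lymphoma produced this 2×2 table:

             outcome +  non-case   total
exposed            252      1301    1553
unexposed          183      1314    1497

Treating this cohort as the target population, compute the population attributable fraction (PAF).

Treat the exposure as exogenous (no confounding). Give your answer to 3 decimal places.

p₁ = P(outcome | exposed) = 252/1553 = 0.16227
p₀ = P(outcome | unexposed) = 183/1497 = 0.12224
Exposure prevalence π = 1553/3050 = 0.50918; overall risk P(Y=1) = 0.14262.
Under exogeneity, PAF = [P(Y=1) − p₀]/P(Y=1).
PAF = (0.14262 − 0.12224) / 0.14262 ≈ 0.1429

PAF ≈ 0.143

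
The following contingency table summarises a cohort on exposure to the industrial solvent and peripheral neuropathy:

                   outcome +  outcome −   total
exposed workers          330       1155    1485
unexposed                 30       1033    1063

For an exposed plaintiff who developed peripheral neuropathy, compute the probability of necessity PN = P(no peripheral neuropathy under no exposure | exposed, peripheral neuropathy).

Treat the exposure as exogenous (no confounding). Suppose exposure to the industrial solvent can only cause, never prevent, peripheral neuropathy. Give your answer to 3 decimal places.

p₁ = P(outcome | exposed) = 330/1485 = 0.22222
p₀ = P(outcome | unexposed) = 30/1063 = 0.028222
Under exogeneity and monotonicity, PN = (p₁ − p₀)/p₁.
PN = (0.22222 − 0.028222) / 0.22222 ≈ 0.8730

PN ≈ 0.873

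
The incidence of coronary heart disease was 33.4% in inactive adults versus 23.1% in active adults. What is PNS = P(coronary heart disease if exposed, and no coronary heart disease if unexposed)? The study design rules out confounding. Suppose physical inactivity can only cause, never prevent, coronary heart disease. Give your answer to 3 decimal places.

p₁ = 0.334, p₀ = 0.231.
Under exogeneity and monotonicity, PNS = p₁ − p₀.
PNS = 0.334 − 0.231 = 0.103

PNS ≈ 0.103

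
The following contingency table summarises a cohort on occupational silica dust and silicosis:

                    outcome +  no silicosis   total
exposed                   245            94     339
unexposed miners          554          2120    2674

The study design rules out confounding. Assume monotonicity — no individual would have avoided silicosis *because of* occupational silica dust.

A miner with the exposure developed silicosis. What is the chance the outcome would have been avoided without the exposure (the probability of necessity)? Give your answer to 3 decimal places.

PN ≈ 0.713

p₁ = P(outcome | exposed) = 245/339 = 0.72271
p₀ = P(outcome | unexposed) = 554/2674 = 0.20718
Under exogeneity and monotonicity, PN = (p₁ − p₀)/p₁.
PN = (0.72271 − 0.20718) / 0.72271 ≈ 0.7133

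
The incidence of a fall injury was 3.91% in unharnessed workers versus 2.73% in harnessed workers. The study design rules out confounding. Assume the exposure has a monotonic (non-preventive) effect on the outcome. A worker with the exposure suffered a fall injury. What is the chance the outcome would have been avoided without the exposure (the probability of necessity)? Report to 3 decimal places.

PN ≈ 0.302

p₁ = 0.0391, p₀ = 0.0273.
Under exogeneity and monotonicity, PN = (p₁ − p₀) / p₁.
PN = (0.0391 − 0.0273) / 0.0391 = 0.0118 / 0.0391 ≈ 0.3018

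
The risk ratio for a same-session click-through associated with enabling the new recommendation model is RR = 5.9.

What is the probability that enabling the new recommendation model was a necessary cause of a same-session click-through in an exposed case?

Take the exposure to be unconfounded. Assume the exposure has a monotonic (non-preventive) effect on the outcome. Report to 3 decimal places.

PN ≈ 0.831

Under exogeneity and monotonicity, PN = (RR − 1) / RR = 1 − 1/RR.
PN = (5.9 − 1) / 5.9 = 4.9 / 5.9 ≈ 0.8305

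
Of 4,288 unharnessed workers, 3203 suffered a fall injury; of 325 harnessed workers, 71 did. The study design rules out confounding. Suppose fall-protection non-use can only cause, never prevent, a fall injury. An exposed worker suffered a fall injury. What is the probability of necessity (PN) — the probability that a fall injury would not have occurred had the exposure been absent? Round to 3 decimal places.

PN ≈ 0.708

p₁ = P(outcome | exposed) = 3203/4288 = 0.74697
p₀ = P(outcome | unexposed) = 71/325 = 0.21846
Under exogeneity and monotonicity, PN = (p₁ − p₀) / p₁.
PN = (0.74697 − 0.21846) / 0.74697 = 0.52851 / 0.74697 ≈ 0.7075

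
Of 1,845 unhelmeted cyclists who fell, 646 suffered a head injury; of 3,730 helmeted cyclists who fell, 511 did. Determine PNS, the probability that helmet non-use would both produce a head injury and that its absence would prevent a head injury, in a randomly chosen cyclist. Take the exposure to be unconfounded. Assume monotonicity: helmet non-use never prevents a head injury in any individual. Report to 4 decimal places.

PNS ≈ 0.2131

p₁ = P(outcome | exposed) = 646/1845 = 0.35014
p₀ = P(outcome | unexposed) = 511/3730 = 0.137
Under exogeneity and monotonicity, PNS = p₁ − p₀.
PNS = 0.35014 − 0.137 = 0.21314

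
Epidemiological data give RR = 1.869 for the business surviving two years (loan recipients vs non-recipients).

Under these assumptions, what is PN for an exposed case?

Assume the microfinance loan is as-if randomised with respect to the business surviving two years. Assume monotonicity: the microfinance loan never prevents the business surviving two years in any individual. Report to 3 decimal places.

Under exogeneity and monotonicity, PN = (RR − 1) / RR = 1 − 1/RR.
PN = (1.869 − 1) / 1.869 = 0.869 / 1.869 ≈ 0.4650

PN ≈ 0.465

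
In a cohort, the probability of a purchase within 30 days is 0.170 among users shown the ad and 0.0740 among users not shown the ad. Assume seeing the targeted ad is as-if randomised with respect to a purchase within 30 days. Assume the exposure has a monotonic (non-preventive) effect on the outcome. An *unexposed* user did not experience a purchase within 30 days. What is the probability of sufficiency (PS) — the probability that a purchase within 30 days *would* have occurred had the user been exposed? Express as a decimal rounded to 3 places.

PS ≈ 0.104

Let p₁ = 0.17, p₀ = 0.074.
Under exogeneity and monotonicity, PS = (p₁ − p₀) / (1 − p₀).
PS = (0.17 − 0.074) / (1 − 0.074) = 0.096 / 0.926 ≈ 0.1037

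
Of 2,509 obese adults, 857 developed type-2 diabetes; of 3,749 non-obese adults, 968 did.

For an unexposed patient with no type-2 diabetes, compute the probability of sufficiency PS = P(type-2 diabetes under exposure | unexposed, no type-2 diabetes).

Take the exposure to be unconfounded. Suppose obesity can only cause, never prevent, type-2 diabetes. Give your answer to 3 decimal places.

PS ≈ 0.112

p₁ = P(outcome | exposed) = 857/2509 = 0.34157
p₀ = P(outcome | unexposed) = 968/3749 = 0.2582
Under exogeneity and monotonicity, PS = (p₁ − p₀) / (1 − p₀).
PS = (0.34157 − 0.2582) / (1 − 0.2582) = 0.083368 / 0.7418 ≈ 0.1124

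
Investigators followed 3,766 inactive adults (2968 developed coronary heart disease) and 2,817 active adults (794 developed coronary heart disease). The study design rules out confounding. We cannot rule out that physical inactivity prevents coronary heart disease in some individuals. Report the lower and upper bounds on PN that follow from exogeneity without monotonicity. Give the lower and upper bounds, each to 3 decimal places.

p₁ = P(outcome | exposed) = 2968/3766 = 0.7881
p₀ = P(outcome | unexposed) = 794/2817 = 0.28186
Under exogeneity alone the bounds on PN are max{0,(p₁−p₀)/p₁} ≤ PN ≤ min{1,(1−p₀)/p₁}.
  lower = (p₁ − p₀)/p₁ = 0.50624 / 0.7881 ≈ 0.6424
  upper = min{1, (1 − p₀)/p₁} = 0.71814 / 0.7881 ≈ 0.9112

0.642 ≤ PN ≤ 0.911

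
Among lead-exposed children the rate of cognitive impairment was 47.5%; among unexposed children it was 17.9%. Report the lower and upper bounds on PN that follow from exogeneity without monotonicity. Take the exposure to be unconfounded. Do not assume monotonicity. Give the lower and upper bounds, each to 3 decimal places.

p₁ = 0.475, p₀ = 0.179.
Under exogeneity alone the bounds on PN are max{0,(p₁−p₀)/p₁} ≤ PN ≤ min{1,(1−p₀)/p₁}.
  lower = (p₁ − p₀)/p₁ = 0.296 / 0.475 ≈ 0.6232
  upper = min{1, (1 − p₀)/p₁} = 0.821 / 0.475 ≈ 1.7284 → capped at 1

0.623 ≤ PN ≤ 1.000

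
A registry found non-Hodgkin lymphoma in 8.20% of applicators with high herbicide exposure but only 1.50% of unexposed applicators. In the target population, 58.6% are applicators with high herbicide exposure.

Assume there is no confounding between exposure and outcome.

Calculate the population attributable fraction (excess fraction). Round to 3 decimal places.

p₁ = 0.082, p₀ = 0.015.
Overall risk P(Y=1) = π·p₁ + (1−π)·p₀ = 0.586×0.082 + 0.414×0.015 = 0.054262.
Under exogeneity, PAF = [P(Y=1) − p₀] / P(Y=1).
PAF = (0.054262 − 0.015) / 0.054262 ≈ 0.7236

PAF ≈ 0.724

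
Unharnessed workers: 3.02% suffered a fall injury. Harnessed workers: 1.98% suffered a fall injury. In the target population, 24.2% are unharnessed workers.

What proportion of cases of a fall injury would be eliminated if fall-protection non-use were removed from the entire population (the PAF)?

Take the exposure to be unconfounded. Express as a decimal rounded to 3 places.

PAF ≈ 0.113

p₁ = 0.0302, p₀ = 0.0198.
Overall risk P(Y=1) = π·p₁ + (1−π)·p₀ = 0.242×0.0302 + 0.758×0.0198 = 0.022317.
Under exogeneity, PAF = [P(Y=1) − p₀] / P(Y=1).
PAF = (0.022317 − 0.0198) / 0.022317 ≈ 0.1128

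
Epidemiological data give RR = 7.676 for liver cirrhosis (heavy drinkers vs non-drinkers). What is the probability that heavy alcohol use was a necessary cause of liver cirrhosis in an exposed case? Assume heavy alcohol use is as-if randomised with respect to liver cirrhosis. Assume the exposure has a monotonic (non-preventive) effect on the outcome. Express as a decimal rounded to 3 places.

PN ≈ 0.870

Under exogeneity and monotonicity, PN = (RR − 1) / RR = 1 − 1/RR.
PN = (7.676 − 1) / 7.676 = 6.676 / 7.676 ≈ 0.8697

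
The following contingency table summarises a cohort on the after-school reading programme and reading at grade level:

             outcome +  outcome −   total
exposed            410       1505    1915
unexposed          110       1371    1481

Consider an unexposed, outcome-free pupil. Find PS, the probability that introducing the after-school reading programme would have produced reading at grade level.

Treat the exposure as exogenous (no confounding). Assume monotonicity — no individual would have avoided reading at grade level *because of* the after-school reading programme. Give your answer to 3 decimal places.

PS ≈ 0.151

p₁ = P(outcome | exposed) = 410/1915 = 0.2141
p₀ = P(outcome | unexposed) = 110/1481 = 0.074274
Under exogeneity and monotonicity, PS = (p₁ − p₀) / (1 − p₀).
PS = (0.2141 − 0.074274) / (1 − 0.074274) = 0.13983 / 0.92573 ≈ 0.1510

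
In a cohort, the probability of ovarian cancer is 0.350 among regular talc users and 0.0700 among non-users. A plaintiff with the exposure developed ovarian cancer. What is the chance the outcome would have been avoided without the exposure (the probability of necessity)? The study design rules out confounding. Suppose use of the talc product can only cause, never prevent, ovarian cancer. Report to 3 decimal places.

Let p₁ = 0.35, p₀ = 0.07.
Under exogeneity and monotonicity, PN = (p₁ − p₀) / p₁.
PN = (0.35 − 0.07) / 0.35 = 0.28 / 0.35 ≈ 0.8000

PN ≈ 0.800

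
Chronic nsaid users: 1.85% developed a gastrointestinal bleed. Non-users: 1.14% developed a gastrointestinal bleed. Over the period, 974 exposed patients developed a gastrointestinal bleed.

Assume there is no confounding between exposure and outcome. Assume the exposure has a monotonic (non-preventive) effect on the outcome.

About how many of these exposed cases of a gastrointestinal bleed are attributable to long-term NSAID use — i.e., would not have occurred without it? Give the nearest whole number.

p₁ = 0.0185, p₀ = 0.0114.
PN = (p₁ − p₀)/p₁ = (0.0185 − 0.0114) / 0.0185 ≈ 0.38378.
Attributable cases ≈ PN × (exposed cases) = 0.38378 × 974 ≈ 373.81.

about 374 cases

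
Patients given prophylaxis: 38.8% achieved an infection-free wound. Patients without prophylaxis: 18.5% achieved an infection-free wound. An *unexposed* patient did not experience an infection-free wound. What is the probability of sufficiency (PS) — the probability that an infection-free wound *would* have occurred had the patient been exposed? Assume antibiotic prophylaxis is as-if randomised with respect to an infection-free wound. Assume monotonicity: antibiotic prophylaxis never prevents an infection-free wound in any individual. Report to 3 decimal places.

PS ≈ 0.249

p₁ = 0.388, p₀ = 0.185.
Under exogeneity and monotonicity, PS = (p₁ − p₀) / (1 − p₀).
PS = (0.388 − 0.185) / (1 − 0.185) = 0.203 / 0.815 ≈ 0.2491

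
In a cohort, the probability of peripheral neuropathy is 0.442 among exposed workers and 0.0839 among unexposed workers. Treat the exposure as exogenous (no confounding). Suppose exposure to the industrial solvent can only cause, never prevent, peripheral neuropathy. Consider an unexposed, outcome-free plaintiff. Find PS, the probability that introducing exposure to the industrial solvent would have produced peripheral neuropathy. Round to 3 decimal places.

PS ≈ 0.391

Let p₁ = 0.442, p₀ = 0.0839.
Under exogeneity and monotonicity, PS = (p₁ − p₀) / (1 − p₀).
PS = (0.442 − 0.0839) / (1 − 0.0839) = 0.3581 / 0.9161 ≈ 0.3909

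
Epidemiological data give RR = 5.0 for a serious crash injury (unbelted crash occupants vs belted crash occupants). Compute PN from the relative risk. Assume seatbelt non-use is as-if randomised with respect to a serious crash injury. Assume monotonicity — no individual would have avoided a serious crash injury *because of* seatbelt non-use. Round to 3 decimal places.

PN ≈ 0.800

Under exogeneity and monotonicity, PN = (RR − 1) / RR = 1 − 1/RR.
PN = (5.0 − 1) / 5.0 = 4 / 5.0 ≈ 0.8000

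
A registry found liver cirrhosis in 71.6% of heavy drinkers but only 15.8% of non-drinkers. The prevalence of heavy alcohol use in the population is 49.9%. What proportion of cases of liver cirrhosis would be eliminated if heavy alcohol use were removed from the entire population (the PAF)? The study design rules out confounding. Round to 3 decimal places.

PAF ≈ 0.638

p₁ = 0.716, p₀ = 0.158.
Overall risk P(Y=1) = π·p₁ + (1−π)·p₀ = 0.499×0.716 + 0.501×0.158 = 0.43644.
Under exogeneity, PAF = [P(Y=1) − p₀] / P(Y=1).
PAF = (0.43644 − 0.158) / 0.43644 ≈ 0.6380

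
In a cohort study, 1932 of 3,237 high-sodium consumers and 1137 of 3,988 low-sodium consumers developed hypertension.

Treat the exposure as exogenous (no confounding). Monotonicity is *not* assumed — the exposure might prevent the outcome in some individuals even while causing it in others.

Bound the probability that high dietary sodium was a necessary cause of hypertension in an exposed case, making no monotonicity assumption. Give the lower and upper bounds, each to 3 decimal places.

p₁ = P(outcome | exposed) = 1932/3237 = 0.59685
p₀ = P(outcome | unexposed) = 1137/3988 = 0.28511
Under exogeneity alone the bounds on PN are max{0,(p₁−p₀)/p₁} ≤ PN ≤ min{1,(1−p₀)/p₁}.
  lower = (p₁ − p₀)/p₁ = 0.31174 / 0.59685 ≈ 0.5223
  upper = min{1, (1 − p₀)/p₁} = 0.71489 / 0.59685 ≈ 1.1978 → capped at 1

0.522 ≤ PN ≤ 1.000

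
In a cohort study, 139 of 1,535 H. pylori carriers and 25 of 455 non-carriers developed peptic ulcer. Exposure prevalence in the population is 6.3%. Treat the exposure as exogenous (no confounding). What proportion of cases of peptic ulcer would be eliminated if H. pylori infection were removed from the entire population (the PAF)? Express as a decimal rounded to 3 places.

PAF ≈ 0.039

p₁ = P(outcome | exposed) = 139/1535 = 0.090554
p₀ = P(outcome | unexposed) = 25/455 = 0.054945
Overall risk P(Y=1) = π·p₁ + (1−π)·p₀ = 0.063×0.090554 + 0.937×0.054945 = 0.057188.
Under exogeneity, PAF = [P(Y=1) − p₀] / P(Y=1).
PAF = (0.057188 − 0.054945) / 0.057188 ≈ 0.0392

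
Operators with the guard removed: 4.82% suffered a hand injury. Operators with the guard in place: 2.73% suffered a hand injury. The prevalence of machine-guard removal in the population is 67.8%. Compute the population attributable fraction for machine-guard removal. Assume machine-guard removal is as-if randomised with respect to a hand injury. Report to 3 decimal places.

PAF ≈ 0.342

p₁ = 0.0482, p₀ = 0.0273.
Overall risk P(Y=1) = π·p₁ + (1−π)·p₀ = 0.678×0.0482 + 0.322×0.0273 = 0.04147.
Under exogeneity, PAF = [P(Y=1) − p₀] / P(Y=1).
PAF = (0.04147 − 0.0273) / 0.04147 ≈ 0.3417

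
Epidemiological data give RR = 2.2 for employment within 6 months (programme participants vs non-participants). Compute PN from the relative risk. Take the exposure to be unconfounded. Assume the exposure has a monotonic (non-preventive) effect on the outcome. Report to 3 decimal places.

Under exogeneity and monotonicity, PN = (RR − 1) / RR = 1 − 1/RR.
PN = (2.2 − 1) / 2.2 = 1.2 / 2.2 ≈ 0.5455

PN ≈ 0.545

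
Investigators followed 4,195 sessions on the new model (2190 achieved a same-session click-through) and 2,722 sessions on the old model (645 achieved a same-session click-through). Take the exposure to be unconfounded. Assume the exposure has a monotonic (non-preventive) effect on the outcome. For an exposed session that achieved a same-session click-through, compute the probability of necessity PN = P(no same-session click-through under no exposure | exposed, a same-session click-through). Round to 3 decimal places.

p₁ = P(outcome | exposed) = 2190/4195 = 0.52205
p₀ = P(outcome | unexposed) = 645/2722 = 0.23696
Under exogeneity and monotonicity, PN = (p₁ − p₀) / p₁.
PN = (0.52205 − 0.23696) / 0.52205 = 0.28509 / 0.52205 ≈ 0.5461

PN ≈ 0.546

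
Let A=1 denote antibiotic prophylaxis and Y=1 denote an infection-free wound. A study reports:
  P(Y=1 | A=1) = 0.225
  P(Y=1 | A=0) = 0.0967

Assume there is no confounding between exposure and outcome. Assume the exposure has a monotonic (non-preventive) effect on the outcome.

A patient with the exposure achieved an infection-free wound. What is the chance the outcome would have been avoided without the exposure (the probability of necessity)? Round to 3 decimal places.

PN ≈ 0.570

Let p₁ = 0.225, p₀ = 0.0967.
Under exogeneity and monotonicity, PN = (p₁ − p₀) / p₁.
PN = (0.225 − 0.0967) / 0.225 = 0.1283 / 0.225 ≈ 0.5702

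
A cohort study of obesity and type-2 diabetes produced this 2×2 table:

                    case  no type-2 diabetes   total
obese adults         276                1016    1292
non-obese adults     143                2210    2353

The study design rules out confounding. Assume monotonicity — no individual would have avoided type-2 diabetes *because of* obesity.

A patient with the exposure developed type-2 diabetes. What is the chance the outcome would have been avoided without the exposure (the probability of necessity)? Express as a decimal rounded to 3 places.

p₁ = P(outcome | exposed) = 276/1292 = 0.21362
p₀ = P(outcome | unexposed) = 143/2353 = 0.060773
Under exogeneity and monotonicity, PN = (p₁ − p₀)/p₁.
PN = (0.21362 − 0.060773) / 0.21362 ≈ 0.7155

PN ≈ 0.716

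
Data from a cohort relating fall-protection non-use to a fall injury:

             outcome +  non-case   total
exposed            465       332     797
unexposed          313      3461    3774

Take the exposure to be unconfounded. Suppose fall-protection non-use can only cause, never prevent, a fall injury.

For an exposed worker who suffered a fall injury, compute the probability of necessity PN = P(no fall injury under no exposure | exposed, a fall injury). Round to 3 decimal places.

PN ≈ 0.858

p₁ = P(outcome | exposed) = 465/797 = 0.58344
p₀ = P(outcome | unexposed) = 313/3774 = 0.082936
Under exogeneity and monotonicity, PN = (p₁ − p₀) / p₁.
PN = (0.58344 − 0.082936) / 0.58344 = 0.5005 / 0.58344 ≈ 0.8578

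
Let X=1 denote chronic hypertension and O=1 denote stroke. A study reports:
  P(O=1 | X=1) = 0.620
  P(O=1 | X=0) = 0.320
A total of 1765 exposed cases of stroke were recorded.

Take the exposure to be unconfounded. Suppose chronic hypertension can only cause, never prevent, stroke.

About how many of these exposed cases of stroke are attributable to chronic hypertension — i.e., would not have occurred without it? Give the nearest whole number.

about 854 cases

Let p₁ = 0.62, p₀ = 0.32.
PN = (p₁ − p₀)/p₁ = (0.62 − 0.32) / 0.62 ≈ 0.48387.
Attributable cases ≈ PN × (exposed cases) = 0.48387 × 1765 ≈ 854.03.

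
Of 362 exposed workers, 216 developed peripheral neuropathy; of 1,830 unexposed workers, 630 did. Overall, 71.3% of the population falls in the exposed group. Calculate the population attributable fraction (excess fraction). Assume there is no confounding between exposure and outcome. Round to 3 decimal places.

p₁ = P(outcome | exposed) = 216/362 = 0.59669
p₀ = P(outcome | unexposed) = 630/1830 = 0.34426
Overall risk P(Y=1) = π·p₁ + (1−π)·p₀ = 0.713×0.59669 + 0.287×0.34426 = 0.52424.
Under exogeneity, PAF = [P(Y=1) − p₀] / P(Y=1).
PAF = (0.52424 − 0.34426) / 0.52424 ≈ 0.3433

PAF ≈ 0.343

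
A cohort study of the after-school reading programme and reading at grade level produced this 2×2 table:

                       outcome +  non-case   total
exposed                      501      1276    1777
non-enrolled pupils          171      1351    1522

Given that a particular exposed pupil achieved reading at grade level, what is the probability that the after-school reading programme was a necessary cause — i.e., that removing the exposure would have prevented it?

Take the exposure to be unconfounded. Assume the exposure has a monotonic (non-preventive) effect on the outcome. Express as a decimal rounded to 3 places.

p₁ = P(outcome | exposed) = 501/1777 = 0.28194
p₀ = P(outcome | unexposed) = 171/1522 = 0.11235
Under exogeneity and monotonicity, PN = (p₁ − p₀)/p₁.
PN = (0.28194 − 0.11235) / 0.28194 ≈ 0.6015

PN ≈ 0.601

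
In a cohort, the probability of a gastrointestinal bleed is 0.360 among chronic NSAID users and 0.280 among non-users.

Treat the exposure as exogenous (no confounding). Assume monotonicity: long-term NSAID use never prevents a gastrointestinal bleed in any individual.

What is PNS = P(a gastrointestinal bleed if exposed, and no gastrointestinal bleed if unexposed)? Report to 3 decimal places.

Let p₁ = 0.36, p₀ = 0.28.
Under exogeneity and monotonicity, PNS = p₁ − p₀.
PNS = 0.36 − 0.28 = 0.08

PNS ≈ 0.080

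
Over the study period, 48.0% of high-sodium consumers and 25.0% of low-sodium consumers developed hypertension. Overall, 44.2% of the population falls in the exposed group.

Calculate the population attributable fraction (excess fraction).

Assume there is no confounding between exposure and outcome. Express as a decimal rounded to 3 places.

PAF ≈ 0.289

p₁ = 0.48, p₀ = 0.25.
Overall risk P(Y=1) = π·p₁ + (1−π)·p₀ = 0.442×0.48 + 0.558×0.25 = 0.35166.
Under exogeneity, PAF = [P(Y=1) − p₀] / P(Y=1).
PAF = (0.35166 − 0.25) / 0.35166 ≈ 0.2891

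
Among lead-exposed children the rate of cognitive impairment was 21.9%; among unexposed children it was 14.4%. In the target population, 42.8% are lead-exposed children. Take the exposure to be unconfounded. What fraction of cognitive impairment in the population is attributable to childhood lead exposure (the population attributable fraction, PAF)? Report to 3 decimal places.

PAF ≈ 0.182

p₁ = 0.219, p₀ = 0.144.
Overall risk P(Y=1) = π·p₁ + (1−π)·p₀ = 0.428×0.219 + 0.572×0.144 = 0.1761.
Under exogeneity, PAF = [P(Y=1) − p₀] / P(Y=1).
PAF = (0.1761 − 0.144) / 0.1761 ≈ 0.1823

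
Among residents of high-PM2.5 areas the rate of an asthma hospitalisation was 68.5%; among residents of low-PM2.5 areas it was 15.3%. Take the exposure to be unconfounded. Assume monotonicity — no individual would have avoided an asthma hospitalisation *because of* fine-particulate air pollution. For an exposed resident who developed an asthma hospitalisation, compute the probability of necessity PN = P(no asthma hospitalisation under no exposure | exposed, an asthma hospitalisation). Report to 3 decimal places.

PN ≈ 0.777

p₁ = 0.685, p₀ = 0.153.
Under exogeneity and monotonicity, PN = (p₁ − p₀) / p₁.
PN = (0.685 − 0.153) / 0.685 = 0.532 / 0.685 ≈ 0.7766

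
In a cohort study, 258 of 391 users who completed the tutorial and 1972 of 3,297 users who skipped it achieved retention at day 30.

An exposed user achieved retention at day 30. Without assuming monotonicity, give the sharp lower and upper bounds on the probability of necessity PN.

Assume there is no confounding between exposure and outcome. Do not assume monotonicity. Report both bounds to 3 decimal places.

p₁ = P(outcome | exposed) = 258/391 = 0.65985
p₀ = P(outcome | unexposed) = 1972/3297 = 0.59812
Under exogeneity alone the bounds on PN are max{0,(p₁−p₀)/p₁} ≤ PN ≤ min{1,(1−p₀)/p₁}.
  lower = (p₁ − p₀)/p₁ = 0.061727 / 0.65985 ≈ 0.0935
  upper = min{1, (1 − p₀)/p₁} = 0.40188 / 0.65985 ≈ 0.6091

0.094 ≤ PN ≤ 0.609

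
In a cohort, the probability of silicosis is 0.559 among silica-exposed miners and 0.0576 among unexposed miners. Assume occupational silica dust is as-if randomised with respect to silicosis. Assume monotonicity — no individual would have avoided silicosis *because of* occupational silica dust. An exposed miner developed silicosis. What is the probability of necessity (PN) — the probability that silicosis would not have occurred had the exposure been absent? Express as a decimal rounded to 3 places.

Let p₁ = 0.559, p₀ = 0.0576.
Under exogeneity and monotonicity, PN = (p₁ − p₀) / p₁.
PN = (0.559 − 0.0576) / 0.559 = 0.5014 / 0.559 ≈ 0.8970

PN ≈ 0.897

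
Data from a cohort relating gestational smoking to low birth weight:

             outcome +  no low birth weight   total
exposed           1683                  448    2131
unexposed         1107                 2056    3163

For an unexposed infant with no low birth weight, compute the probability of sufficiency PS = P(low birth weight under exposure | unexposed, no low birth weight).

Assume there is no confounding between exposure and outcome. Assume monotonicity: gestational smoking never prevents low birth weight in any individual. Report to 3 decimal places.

p₁ = P(outcome | exposed) = 1683/2131 = 0.78977
p₀ = P(outcome | unexposed) = 1107/3163 = 0.34998
Under exogeneity and monotonicity, PS = (p₁ − p₀)/(1 − p₀).
PS = (0.78977 − 0.34998) / 0.65002 ≈ 0.6766

PS ≈ 0.677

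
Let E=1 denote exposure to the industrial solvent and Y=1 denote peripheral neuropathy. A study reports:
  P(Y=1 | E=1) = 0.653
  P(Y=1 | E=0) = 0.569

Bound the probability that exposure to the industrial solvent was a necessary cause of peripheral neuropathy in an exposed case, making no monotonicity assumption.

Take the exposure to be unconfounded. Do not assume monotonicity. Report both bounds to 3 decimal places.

Let p₁ = 0.653, p₀ = 0.569.
Under exogeneity alone the bounds on PN are max{0,(p₁−p₀)/p₁} ≤ PN ≤ min{1,(1−p₀)/p₁}.
  lower = (p₁ − p₀)/p₁ = 0.084 / 0.653 ≈ 0.1286
  upper = min{1, (1 − p₀)/p₁} = 0.431 / 0.653 ≈ 0.6600

0.129 ≤ PN ≤ 0.660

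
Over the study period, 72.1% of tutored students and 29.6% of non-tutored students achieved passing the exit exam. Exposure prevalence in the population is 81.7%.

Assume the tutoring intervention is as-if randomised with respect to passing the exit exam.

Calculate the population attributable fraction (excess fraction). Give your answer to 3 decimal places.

p₁ = 0.721, p₀ = 0.296.
Overall risk P(Y=1) = π·p₁ + (1−π)·p₀ = 0.817×0.721 + 0.183×0.296 = 0.64323.
Under exogeneity, PAF = [P(Y=1) − p₀] / P(Y=1).
PAF = (0.64323 − 0.296) / 0.64323 ≈ 0.5398

PAF ≈ 0.540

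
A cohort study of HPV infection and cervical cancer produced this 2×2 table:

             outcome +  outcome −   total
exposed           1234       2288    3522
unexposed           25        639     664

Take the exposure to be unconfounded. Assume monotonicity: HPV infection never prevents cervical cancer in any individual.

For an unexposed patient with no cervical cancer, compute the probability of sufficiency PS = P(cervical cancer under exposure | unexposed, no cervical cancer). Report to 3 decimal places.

p₁ = P(outcome | exposed) = 1234/3522 = 0.35037
p₀ = P(outcome | unexposed) = 25/664 = 0.037651
Under exogeneity and monotonicity, PS = (p₁ − p₀)/(1 − p₀).
PS = (0.35037 − 0.037651) / 0.96235 ≈ 0.3250

PS ≈ 0.325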